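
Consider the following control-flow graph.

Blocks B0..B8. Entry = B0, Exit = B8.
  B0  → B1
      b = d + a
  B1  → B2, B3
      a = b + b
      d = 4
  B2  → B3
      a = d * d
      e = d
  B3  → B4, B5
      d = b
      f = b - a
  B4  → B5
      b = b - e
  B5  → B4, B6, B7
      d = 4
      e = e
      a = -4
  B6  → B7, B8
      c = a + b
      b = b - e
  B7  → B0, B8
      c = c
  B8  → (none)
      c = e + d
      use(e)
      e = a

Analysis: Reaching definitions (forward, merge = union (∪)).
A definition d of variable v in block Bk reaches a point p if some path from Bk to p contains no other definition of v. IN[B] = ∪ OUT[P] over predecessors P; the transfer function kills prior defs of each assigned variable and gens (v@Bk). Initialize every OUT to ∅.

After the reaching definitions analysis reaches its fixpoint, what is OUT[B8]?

Converged values:
  B0:   IN={a@B5, b@B0, b@B4, b@B6, c@B7, d@B5, e@B5, f@B3}   OUT={a@B5, b@B0, c@B7, d@B5, e@B5, f@B3}
  B1:   IN={a@B5, b@B0, c@B7, d@B5, e@B5, f@B3}   OUT={a@B1, b@B0, c@B7, d@B1, e@B5, f@B3}
  B2:   IN={a@B1, b@B0, c@B7, d@B1, e@B5, f@B3}   OUT={a@B2, b@B0, c@B7, d@B1, e@B2, f@B3}
  B3:   IN={a@B1, a@B2, b@B0, c@B7, d@B1, e@B2, e@B5, f@B3}   OUT={a@B1, a@B2, b@B0, c@B7, d@B3, e@B2, e@B5, f@B3}
  B4:   IN={a@B1, a@B2, a@B5, b@B0, b@B4, c@B7, d@B3, d@B5, e@B2, e@B5, f@B3}   OUT={a@B1, a@B2, a@B5, b@B4, c@B7, d@B3, d@B5, e@B2, e@B5, f@B3}
  B5:   IN={a@B1, a@B2, a@B5, b@B0, b@B4, c@B7, d@B3, d@B5, e@B2, e@B5, f@B3}   OUT={a@B5, b@B0, b@B4, c@B7, d@B5, e@B5, f@B3}
  B6:   IN={a@B5, b@B0, b@B4, c@B7, d@B5, e@B5, f@B3}   OUT={a@B5, b@B6, c@B6, d@B5, e@B5, f@B3}
  B7:   IN={a@B5, b@B0, b@B4, b@B6, c@B6, c@B7, d@B5, e@B5, f@B3}   OUT={a@B5, b@B0, b@B4, b@B6, c@B7, d@B5, e@B5, f@B3}
  B8:   IN={a@B5, b@B0, b@B4, b@B6, c@B6, c@B7, d@B5, e@B5, f@B3}   OUT={a@B5, b@B0, b@B4, b@B6, c@B8, d@B5, e@B8, f@B3}

Merge at B8: IN[B8] = OUT[B6] ⊔ OUT[B7] = {a@B5, b@B0, b@B4, b@B6, c@B6, c@B7, d@B5, e@B5, f@B3}
Applying B8's transfer function to that IN value gives OUT[B8] (row B8 above).

Answer: {a@B5, b@B0, b@B4, b@B6, c@B8, d@B5, e@B8, f@B3}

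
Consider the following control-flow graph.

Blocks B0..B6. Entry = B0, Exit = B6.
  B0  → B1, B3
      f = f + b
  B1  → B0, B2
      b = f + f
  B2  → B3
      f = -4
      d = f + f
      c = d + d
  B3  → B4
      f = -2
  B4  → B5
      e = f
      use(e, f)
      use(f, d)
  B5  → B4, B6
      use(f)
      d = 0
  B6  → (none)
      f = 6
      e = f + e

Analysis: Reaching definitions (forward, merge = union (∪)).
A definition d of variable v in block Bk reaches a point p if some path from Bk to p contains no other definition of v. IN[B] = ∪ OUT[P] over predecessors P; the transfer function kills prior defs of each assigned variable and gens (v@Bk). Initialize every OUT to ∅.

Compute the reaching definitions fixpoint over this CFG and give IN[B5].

Answer: {b@B1, c@B2, d@B2, d@B5, e@B4, f@B3}

Derivation:
Fixpoint table:
  B0: | IN={b@B1, f@B0} | OUT={b@B1, f@B0}
  B1: | IN={b@B1, f@B0} | OUT={b@B1, f@B0}
  B2: | IN={b@B1, f@B0} | OUT={b@B1, c@B2, d@B2, f@B2}
  B3: | IN={b@B1, c@B2, d@B2, f@B0, f@B2} | OUT={b@B1, c@B2, d@B2, f@B3}
  B4: | IN={b@B1, c@B2, d@B2, d@B5, e@B4, f@B3} | OUT={b@B1, c@B2, d@B2, d@B5, e@B4, f@B3}
  B5: | IN={b@B1, c@B2, d@B2, d@B5, e@B4, f@B3} | OUT={b@B1, c@B2, d@B5, e@B4, f@B3}
  B6: | IN={b@B1, c@B2, d@B5, e@B4, f@B3} | OUT={b@B1, c@B2, d@B5, e@B6, f@B6}

Merge at B5: IN[B5] = OUT[B4] = {b@B1, c@B2, d@B2, d@B5, e@B4, f@B3}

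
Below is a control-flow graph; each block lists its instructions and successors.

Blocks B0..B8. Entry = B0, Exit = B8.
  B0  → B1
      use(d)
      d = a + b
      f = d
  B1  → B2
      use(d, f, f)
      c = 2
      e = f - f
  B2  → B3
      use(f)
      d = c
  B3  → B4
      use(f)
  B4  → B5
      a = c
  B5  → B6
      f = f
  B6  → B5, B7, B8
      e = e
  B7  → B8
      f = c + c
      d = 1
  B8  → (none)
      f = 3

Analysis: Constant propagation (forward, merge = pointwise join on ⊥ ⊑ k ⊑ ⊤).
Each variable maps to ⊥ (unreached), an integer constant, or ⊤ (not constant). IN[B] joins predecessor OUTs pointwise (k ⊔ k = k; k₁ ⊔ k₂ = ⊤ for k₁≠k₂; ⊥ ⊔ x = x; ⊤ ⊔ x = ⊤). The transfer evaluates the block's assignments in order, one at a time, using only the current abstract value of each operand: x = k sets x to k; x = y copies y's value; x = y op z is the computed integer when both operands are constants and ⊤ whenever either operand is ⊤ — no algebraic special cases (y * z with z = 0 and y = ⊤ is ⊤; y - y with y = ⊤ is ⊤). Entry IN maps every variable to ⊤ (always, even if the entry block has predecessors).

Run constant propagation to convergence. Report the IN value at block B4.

Fixpoint table:
  B0:   IN=(all ⊤)   OUT=(all ⊤)
  B1:   IN=(all ⊤)   OUT={c:2; rest ⊤}
  B2:   IN={c:2; rest ⊤}   OUT={c:2, d:2; rest ⊤}
  B3:   IN={c:2, d:2; rest ⊤}   OUT={c:2, d:2; rest ⊤}
  B4:   IN={c:2, d:2; rest ⊤}   OUT={a:2, c:2, d:2; rest ⊤}
  B5:   IN={a:2, c:2, d:2; rest ⊤}   OUT={a:2, c:2, d:2; rest ⊤}
  B6:   IN={a:2, c:2, d:2; rest ⊤}   OUT={a:2, c:2, d:2; rest ⊤}
  B7:   IN={a:2, c:2, d:2; rest ⊤}   OUT={a:2, c:2, d:1, f:4; rest ⊤}
  B8:   IN={a:2, c:2; rest ⊤}   OUT={a:2, c:2, f:3; rest ⊤}

Merge at B4: IN[B4] = OUT[B3] = {a: ⊤, b: ⊤, c: 2, d: 2, e: ⊤, f: ⊤}

Answer: {a: ⊤, b: ⊤, c: 2, d: 2, e: ⊤, f: ⊤}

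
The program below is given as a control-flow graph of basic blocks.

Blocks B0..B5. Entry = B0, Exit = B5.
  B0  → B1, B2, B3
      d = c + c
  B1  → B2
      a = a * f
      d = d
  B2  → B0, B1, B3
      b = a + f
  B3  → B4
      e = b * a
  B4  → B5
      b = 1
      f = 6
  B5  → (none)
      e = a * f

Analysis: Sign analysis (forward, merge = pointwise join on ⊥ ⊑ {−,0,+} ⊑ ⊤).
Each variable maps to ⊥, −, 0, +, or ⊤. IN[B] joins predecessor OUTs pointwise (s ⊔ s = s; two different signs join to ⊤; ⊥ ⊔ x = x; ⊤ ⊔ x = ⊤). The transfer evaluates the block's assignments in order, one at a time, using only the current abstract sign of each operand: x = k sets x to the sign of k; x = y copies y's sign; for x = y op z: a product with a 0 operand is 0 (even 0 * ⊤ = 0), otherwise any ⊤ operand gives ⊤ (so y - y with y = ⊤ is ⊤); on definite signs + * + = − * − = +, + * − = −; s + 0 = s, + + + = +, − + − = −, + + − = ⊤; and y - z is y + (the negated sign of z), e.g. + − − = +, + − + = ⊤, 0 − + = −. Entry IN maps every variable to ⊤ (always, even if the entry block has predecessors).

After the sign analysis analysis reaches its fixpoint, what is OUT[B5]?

Converged values:
  B0:  IN=(all ⊤)  OUT=(all ⊤)
  B1:  IN=(all ⊤)  OUT=(all ⊤)
  B2:  IN=(all ⊤)  OUT=(all ⊤)
  B3:  IN=(all ⊤)  OUT=(all ⊤)
  B4:  IN=(all ⊤)  OUT={b:+, f:+; rest ⊤}
  B5:  IN={b:+, f:+; rest ⊤}  OUT={b:+, f:+; rest ⊤}

Merge at B5: IN[B5] = OUT[B4] = {a: ⊤, b: +, c: ⊤, d: ⊤, e: ⊤, f: +}
Applying B5's transfer function to that IN value gives OUT[B5] (row B5 above).

Answer: {a: ⊤, b: +, c: ⊤, d: ⊤, e: ⊤, f: +}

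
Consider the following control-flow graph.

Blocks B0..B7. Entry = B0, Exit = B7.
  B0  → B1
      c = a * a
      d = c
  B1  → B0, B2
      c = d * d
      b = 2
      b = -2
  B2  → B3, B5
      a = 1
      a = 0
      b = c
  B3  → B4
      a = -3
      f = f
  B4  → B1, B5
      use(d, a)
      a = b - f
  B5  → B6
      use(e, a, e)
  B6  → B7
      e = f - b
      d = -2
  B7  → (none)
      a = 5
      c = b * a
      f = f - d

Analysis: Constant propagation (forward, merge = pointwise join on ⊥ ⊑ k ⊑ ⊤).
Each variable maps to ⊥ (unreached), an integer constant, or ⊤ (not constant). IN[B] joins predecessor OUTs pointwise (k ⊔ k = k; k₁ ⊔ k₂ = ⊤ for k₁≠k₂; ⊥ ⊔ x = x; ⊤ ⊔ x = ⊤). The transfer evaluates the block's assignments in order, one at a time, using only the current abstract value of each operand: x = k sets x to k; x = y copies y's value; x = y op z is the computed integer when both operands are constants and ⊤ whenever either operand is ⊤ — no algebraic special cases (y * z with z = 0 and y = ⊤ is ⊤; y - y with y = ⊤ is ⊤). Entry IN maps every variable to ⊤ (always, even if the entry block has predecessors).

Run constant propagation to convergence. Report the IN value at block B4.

Answer: {a: -3, b: ⊤, c: ⊤, d: ⊤, e: ⊤, f: ⊤}

Trace:
Per-block solution:
  B0:  IN=(all ⊤)  OUT=(all ⊤)
  B1:  IN=(all ⊤)  OUT={b:-2; rest ⊤}
  B2:  IN={b:-2; rest ⊤}  OUT={a:0; rest ⊤}
  B3:  IN={a:0; rest ⊤}  OUT={a:-3; rest ⊤}
  B4:  IN={a:-3; rest ⊤}  OUT=(all ⊤)
  B5:  IN=(all ⊤)  OUT=(all ⊤)
  B6:  IN=(all ⊤)  OUT={d:-2; rest ⊤}
  B7:  IN={d:-2; rest ⊤}  OUT={a:5, d:-2; rest ⊤}

Merge at B4: IN[B4] = OUT[B3] = {a: -3, b: ⊤, c: ⊤, d: ⊤, e: ⊤, f: ⊤}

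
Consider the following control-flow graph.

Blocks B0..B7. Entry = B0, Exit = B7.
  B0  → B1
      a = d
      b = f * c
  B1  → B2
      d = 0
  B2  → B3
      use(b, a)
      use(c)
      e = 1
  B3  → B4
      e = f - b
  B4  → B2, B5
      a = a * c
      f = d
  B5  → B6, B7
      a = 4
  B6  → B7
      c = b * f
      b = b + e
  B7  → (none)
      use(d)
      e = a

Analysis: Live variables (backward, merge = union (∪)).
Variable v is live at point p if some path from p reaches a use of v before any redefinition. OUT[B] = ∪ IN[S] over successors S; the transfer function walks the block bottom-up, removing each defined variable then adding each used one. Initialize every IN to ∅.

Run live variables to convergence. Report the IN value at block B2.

Per-block solution:
  B0:  IN={c, d, f}  OUT={a, b, c, f}
  B1:  IN={a, b, c, f}  OUT={a, b, c, d, f}
  B2:  IN={a, b, c, d, f}  OUT={a, b, c, d, f}
  B3:  IN={a, b, c, d, f}  OUT={a, b, c, d, e}
  B4:  IN={a, b, c, d, e}  OUT={a, b, c, d, e, f}
  B5:  IN={b, d, e, f}  OUT={a, b, d, e, f}
  B6:  IN={a, b, d, e, f}  OUT={a, d}
  B7:  IN={a, d}  OUT={}

Merge at B2: OUT[B2] = IN[B3] = {a, b, c, d, f}
Applying B2's transfer function to that OUT value gives IN[B2] (row B2 above).

Answer: {a, b, c, d, f}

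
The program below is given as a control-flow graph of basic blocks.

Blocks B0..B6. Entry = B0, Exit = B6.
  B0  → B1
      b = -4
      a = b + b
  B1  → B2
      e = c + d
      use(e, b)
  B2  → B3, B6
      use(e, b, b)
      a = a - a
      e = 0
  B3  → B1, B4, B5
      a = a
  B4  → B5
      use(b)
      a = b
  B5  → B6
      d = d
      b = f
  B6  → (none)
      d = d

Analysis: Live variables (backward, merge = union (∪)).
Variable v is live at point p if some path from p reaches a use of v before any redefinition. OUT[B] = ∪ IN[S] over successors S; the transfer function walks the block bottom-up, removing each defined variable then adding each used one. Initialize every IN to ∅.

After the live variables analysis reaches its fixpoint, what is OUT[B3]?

Per-block solution:
  B0: | IN={c, d, f} | OUT={a, b, c, d, f}
  B1: | IN={a, b, c, d, f} | OUT={a, b, c, d, e, f}
  B2: | IN={a, b, c, d, e, f} | OUT={a, b, c, d, f}
  B3: | IN={a, b, c, d, f} | OUT={a, b, c, d, f}
  B4: | IN={b, d, f} | OUT={d, f}
  B5: | IN={d, f} | OUT={d}
  B6: | IN={d} | OUT={}

Merge at B3: OUT[B3] = IN[B1] ⊔ IN[B4] ⊔ IN[B5] = {a, b, c, d, f}

Answer: {a, b, c, d, f}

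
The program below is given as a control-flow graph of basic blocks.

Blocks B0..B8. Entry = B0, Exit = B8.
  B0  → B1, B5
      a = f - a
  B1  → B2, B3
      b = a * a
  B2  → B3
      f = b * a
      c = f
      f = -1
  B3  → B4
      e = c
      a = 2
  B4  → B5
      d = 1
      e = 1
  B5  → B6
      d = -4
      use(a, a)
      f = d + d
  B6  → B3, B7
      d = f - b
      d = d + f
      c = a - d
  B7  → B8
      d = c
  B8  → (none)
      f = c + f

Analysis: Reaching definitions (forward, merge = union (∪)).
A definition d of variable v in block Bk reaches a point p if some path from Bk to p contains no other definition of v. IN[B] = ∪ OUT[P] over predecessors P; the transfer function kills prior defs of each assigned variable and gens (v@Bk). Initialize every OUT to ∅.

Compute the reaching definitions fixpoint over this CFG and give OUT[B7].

Per-block solution:
  B0:   IN={}   OUT={a@B0}
  B1:   IN={a@B0}   OUT={a@B0, b@B1}
  B2:   IN={a@B0, b@B1}   OUT={a@B0, b@B1, c@B2, f@B2}
  B3:   IN={a@B0, a@B3, b@B1, c@B2, c@B6, d@B6, e@B4, f@B2, f@B5}   OUT={a@B3, b@B1, c@B2, c@B6, d@B6, e@B3, f@B2, f@B5}
  B4:   IN={a@B3, b@B1, c@B2, c@B6, d@B6, e@B3, f@B2, f@B5}   OUT={a@B3, b@B1, c@B2, c@B6, d@B4, e@B4, f@B2, f@B5}
  B5:   IN={a@B0, a@B3, b@B1, c@B2, c@B6, d@B4, e@B4, f@B2, f@B5}   OUT={a@B0, a@B3, b@B1, c@B2, c@B6, d@B5, e@B4, f@B5}
  B6:   IN={a@B0, a@B3, b@B1, c@B2, c@B6, d@B5, e@B4, f@B5}   OUT={a@B0, a@B3, b@B1, c@B6, d@B6, e@B4, f@B5}
  B7:   IN={a@B0, a@B3, b@B1, c@B6, d@B6, e@B4, f@B5}   OUT={a@B0, a@B3, b@B1, c@B6, d@B7, e@B4, f@B5}
  B8:   IN={a@B0, a@B3, b@B1, c@B6, d@B7, e@B4, f@B5}   OUT={a@B0, a@B3, b@B1, c@B6, d@B7, e@B4, f@B8}

Merge at B7: IN[B7] = OUT[B6] = {a@B0, a@B3, b@B1, c@B6, d@B6, e@B4, f@B5}
Applying B7's transfer function to that IN value gives OUT[B7] (row B7 above).

Answer: {a@B0, a@B3, b@B1, c@B6, d@B7, e@B4, f@B5}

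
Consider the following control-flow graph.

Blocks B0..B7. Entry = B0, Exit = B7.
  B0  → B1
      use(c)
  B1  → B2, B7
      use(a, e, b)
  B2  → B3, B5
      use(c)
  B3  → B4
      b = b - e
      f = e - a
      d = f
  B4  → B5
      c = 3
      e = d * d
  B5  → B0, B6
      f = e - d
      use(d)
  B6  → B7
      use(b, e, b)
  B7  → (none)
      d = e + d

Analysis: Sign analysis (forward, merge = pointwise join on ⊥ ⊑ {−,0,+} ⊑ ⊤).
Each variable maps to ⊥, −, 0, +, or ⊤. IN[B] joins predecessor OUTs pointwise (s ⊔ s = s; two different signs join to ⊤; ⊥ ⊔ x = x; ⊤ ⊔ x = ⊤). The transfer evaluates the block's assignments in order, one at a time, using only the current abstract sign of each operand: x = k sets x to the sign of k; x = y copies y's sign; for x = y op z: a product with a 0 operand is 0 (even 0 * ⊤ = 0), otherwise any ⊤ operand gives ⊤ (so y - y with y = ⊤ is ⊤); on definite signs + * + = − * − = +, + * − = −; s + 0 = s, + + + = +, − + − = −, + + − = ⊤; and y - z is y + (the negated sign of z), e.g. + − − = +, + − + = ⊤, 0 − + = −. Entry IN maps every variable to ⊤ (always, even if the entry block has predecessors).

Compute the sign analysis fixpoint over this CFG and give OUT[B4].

Answer: {a: ⊤, b: ⊤, c: +, d: ⊤, e: ⊤, f: ⊤}

Derivation:
Per-block solution:
  B0:  IN=(all ⊤)  OUT=(all ⊤)
  B1:  IN=(all ⊤)  OUT=(all ⊤)
  B2:  IN=(all ⊤)  OUT=(all ⊤)
  B3:  IN=(all ⊤)  OUT=(all ⊤)
  B4:  IN=(all ⊤)  OUT={c:+; rest ⊤}
  B5:  IN=(all ⊤)  OUT=(all ⊤)
  B6:  IN=(all ⊤)  OUT=(all ⊤)
  B7:  IN=(all ⊤)  OUT=(all ⊤)

Merge at B4: IN[B4] = OUT[B3] = {a: ⊤, b: ⊤, c: ⊤, d: ⊤, e: ⊤, f: ⊤}
Applying B4's transfer function to that IN value gives OUT[B4] (row B4 above).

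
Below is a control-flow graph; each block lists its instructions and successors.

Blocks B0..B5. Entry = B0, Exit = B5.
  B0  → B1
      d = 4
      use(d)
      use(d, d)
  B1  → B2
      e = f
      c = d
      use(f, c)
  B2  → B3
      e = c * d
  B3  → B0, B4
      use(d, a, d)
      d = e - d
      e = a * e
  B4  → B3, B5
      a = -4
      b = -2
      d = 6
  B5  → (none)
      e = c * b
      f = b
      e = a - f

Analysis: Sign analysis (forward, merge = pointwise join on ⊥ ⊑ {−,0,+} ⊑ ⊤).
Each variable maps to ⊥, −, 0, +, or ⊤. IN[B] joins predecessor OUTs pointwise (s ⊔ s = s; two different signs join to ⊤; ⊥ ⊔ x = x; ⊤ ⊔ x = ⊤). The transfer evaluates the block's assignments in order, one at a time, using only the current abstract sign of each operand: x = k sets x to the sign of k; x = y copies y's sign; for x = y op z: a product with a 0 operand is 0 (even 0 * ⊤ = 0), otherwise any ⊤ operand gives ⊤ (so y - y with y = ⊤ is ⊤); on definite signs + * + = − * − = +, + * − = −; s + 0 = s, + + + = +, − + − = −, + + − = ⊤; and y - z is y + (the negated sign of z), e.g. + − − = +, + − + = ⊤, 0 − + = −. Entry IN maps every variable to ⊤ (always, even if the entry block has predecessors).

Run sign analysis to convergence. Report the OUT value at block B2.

Fixpoint table:
  B0:   IN=(all ⊤)   OUT={d:+; rest ⊤}
  B1:   IN={d:+; rest ⊤}   OUT={c:+, d:+; rest ⊤}
  B2:   IN={c:+, d:+; rest ⊤}   OUT={c:+, d:+, e:+; rest ⊤}
  B3:   IN={c:+, d:+; rest ⊤}   OUT={c:+; rest ⊤}
  B4:   IN={c:+; rest ⊤}   OUT={a:-, b:-, c:+, d:+; rest ⊤}
  B5:   IN={a:-, b:-, c:+, d:+; rest ⊤}   OUT={a:-, b:-, c:+, d:+, f:-; rest ⊤}

Merge at B2: IN[B2] = OUT[B1] = {a: ⊤, b: ⊤, c: +, d: +, e: ⊤, f: ⊤}
Applying B2's transfer function to that IN value gives OUT[B2] (row B2 above).

Answer: {a: ⊤, b: ⊤, c: +, d: +, e: +, f: ⊤}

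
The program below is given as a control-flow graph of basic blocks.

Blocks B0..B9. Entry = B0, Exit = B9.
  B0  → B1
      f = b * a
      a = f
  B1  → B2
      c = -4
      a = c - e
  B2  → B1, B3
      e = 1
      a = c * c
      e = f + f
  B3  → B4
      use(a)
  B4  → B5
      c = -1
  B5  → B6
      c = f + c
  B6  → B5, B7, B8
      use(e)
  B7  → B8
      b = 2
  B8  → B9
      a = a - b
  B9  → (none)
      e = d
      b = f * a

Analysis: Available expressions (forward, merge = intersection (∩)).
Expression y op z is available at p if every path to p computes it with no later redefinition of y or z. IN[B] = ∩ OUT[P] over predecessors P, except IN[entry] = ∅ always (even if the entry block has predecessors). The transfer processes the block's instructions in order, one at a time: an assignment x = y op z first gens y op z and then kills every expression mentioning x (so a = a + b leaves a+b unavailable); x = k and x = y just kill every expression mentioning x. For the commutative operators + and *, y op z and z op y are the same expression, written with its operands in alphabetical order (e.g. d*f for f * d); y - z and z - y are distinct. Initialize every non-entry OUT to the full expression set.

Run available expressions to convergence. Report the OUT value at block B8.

Converged values:
  B0:   IN={}   OUT={}
  B1:   IN={}   OUT={c-e}
  B2:   IN={c-e}   OUT={c*c, f+f}
  B3:   IN={c*c, f+f}   OUT={c*c, f+f}
  B4:   IN={c*c, f+f}   OUT={f+f}
  B5:   IN={f+f}   OUT={f+f}
  B6:   IN={f+f}   OUT={f+f}
  B7:   IN={f+f}   OUT={f+f}
  B8:   IN={f+f}   OUT={f+f}
  B9:   IN={f+f}   OUT={a*f, f+f}

Merge at B8: IN[B8] = OUT[B6] ∩ OUT[B7] = {f+f}
Applying B8's transfer function to that IN value gives OUT[B8] (row B8 above).

Answer: {f+f}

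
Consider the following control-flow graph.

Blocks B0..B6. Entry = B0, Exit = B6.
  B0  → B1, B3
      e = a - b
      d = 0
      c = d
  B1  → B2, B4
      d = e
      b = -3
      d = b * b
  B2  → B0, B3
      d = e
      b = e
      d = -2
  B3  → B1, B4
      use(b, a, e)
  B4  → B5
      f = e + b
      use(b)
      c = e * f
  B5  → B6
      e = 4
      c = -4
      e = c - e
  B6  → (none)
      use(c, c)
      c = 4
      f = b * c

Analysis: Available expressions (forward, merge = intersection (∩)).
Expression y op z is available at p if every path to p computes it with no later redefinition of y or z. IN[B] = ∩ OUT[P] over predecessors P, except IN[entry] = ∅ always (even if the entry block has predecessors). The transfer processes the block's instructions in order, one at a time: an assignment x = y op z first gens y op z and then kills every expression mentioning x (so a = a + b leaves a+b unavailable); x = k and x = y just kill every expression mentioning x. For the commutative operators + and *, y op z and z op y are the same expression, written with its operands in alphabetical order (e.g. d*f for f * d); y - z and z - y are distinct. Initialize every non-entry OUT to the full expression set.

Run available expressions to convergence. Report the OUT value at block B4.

Fixpoint table:
  B0:  IN={}  OUT={a-b}
  B1:  IN={}  OUT={b*b}
  B2:  IN={b*b}  OUT={}
  B3:  IN={}  OUT={}
  B4:  IN={}  OUT={b+e, e*f}
  B5:  IN={b+e, e*f}  OUT={}
  B6:  IN={}  OUT={b*c}

Merge at B4: IN[B4] = OUT[B1] ∩ OUT[B3] = {}
Applying B4's transfer function to that IN value gives OUT[B4] (row B4 above).

Answer: {b+e, e*f}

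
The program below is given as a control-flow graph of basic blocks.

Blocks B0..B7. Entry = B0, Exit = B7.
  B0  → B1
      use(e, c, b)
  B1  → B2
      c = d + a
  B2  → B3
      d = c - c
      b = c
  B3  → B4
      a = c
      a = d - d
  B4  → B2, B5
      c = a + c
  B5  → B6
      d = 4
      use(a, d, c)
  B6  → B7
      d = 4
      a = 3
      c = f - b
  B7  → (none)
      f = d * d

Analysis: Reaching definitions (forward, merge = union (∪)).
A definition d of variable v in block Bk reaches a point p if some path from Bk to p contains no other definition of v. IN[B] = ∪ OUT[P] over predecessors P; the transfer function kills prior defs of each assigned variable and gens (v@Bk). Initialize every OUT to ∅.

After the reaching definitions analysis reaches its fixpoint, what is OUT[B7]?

Answer: {a@B6, b@B2, c@B6, d@B6, f@B7}

Working:
Fixpoint table:
  B0:   IN={}   OUT={}
  B1:   IN={}   OUT={c@B1}
  B2:   IN={a@B3, b@B2, c@B1, c@B4, d@B2}   OUT={a@B3, b@B2, c@B1, c@B4, d@B2}
  B3:   IN={a@B3, b@B2, c@B1, c@B4, d@B2}   OUT={a@B3, b@B2, c@B1, c@B4, d@B2}
  B4:   IN={a@B3, b@B2, c@B1, c@B4, d@B2}   OUT={a@B3, b@B2, c@B4, d@B2}
  B5:   IN={a@B3, b@B2, c@B4, d@B2}   OUT={a@B3, b@B2, c@B4, d@B5}
  B6:   IN={a@B3, b@B2, c@B4, d@B5}   OUT={a@B6, b@B2, c@B6, d@B6}
  B7:   IN={a@B6, b@B2, c@B6, d@B6}   OUT={a@B6, b@B2, c@B6, d@B6, f@B7}

Merge at B7: IN[B7] = OUT[B6] = {a@B6, b@B2, c@B6, d@B6}
Applying B7's transfer function to that IN value gives OUT[B7] (row B7 above).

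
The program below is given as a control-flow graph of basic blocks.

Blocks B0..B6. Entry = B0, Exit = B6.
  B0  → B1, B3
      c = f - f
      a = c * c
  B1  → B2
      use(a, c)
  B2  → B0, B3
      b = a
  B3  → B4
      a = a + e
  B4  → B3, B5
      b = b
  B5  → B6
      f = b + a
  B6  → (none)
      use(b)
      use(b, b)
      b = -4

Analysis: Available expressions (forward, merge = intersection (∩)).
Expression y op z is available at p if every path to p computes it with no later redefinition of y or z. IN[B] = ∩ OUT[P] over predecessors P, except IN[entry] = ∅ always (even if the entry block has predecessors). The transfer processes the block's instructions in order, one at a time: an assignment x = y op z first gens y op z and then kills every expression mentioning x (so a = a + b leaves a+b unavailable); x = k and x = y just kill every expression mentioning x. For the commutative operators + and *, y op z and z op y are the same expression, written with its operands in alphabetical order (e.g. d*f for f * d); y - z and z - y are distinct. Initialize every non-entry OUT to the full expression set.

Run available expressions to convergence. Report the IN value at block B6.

Answer: {a+b, c*c}

Working:
Per-block solution:
  B0: | IN={} | OUT={c*c, f-f}
  B1: | IN={c*c, f-f} | OUT={c*c, f-f}
  B2: | IN={c*c, f-f} | OUT={c*c, f-f}
  B3: | IN={c*c, f-f} | OUT={c*c, f-f}
  B4: | IN={c*c, f-f} | OUT={c*c, f-f}
  B5: | IN={c*c, f-f} | OUT={a+b, c*c}
  B6: | IN={a+b, c*c} | OUT={c*c}

Merge at B6: IN[B6] = OUT[B5] = {a+b, c*c}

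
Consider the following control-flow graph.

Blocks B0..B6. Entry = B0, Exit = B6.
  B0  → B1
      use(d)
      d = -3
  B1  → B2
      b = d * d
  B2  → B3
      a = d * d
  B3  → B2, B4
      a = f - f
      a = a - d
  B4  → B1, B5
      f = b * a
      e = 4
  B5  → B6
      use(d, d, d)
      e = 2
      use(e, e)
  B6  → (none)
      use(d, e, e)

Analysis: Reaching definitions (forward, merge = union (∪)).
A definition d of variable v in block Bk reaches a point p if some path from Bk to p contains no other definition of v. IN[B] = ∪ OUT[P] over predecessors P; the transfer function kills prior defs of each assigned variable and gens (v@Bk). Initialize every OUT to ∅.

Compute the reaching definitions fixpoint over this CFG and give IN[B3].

Fixpoint table:
  B0: | IN={} | OUT={d@B0}
  B1: | IN={a@B3, b@B1, d@B0, e@B4, f@B4} | OUT={a@B3, b@B1, d@B0, e@B4, f@B4}
  B2: | IN={a@B3, b@B1, d@B0, e@B4, f@B4} | OUT={a@B2, b@B1, d@B0, e@B4, f@B4}
  B3: | IN={a@B2, b@B1, d@B0, e@B4, f@B4} | OUT={a@B3, b@B1, d@B0, e@B4, f@B4}
  B4: | IN={a@B3, b@B1, d@B0, e@B4, f@B4} | OUT={a@B3, b@B1, d@B0, e@B4, f@B4}
  B5: | IN={a@B3, b@B1, d@B0, e@B4, f@B4} | OUT={a@B3, b@B1, d@B0, e@B5, f@B4}
  B6: | IN={a@B3, b@B1, d@B0, e@B5, f@B4} | OUT={a@B3, b@B1, d@B0, e@B5, f@B4}

Merge at B3: IN[B3] = OUT[B2] = {a@B2, b@B1, d@B0, e@B4, f@B4}

Answer: {a@B2, b@B1, d@B0, e@B4, f@B4}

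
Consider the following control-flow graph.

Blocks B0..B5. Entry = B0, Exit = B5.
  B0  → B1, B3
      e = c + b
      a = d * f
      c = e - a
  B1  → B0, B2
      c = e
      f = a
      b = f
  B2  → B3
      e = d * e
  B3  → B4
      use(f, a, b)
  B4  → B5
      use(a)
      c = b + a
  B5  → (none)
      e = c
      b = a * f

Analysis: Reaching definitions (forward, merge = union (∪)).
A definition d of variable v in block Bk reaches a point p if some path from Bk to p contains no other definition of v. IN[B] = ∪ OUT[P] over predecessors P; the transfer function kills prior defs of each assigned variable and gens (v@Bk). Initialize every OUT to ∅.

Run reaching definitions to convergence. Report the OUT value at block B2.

Answer: {a@B0, b@B1, c@B1, e@B2, f@B1}

Trace:
Fixpoint table:
  B0:  IN={a@B0, b@B1, c@B1, e@B0, f@B1}  OUT={a@B0, b@B1, c@B0, e@B0, f@B1}
  B1:  IN={a@B0, b@B1, c@B0, e@B0, f@B1}  OUT={a@B0, b@B1, c@B1, e@B0, f@B1}
  B2:  IN={a@B0, b@B1, c@B1, e@B0, f@B1}  OUT={a@B0, b@B1, c@B1, e@B2, f@B1}
  B3:  IN={a@B0, b@B1, c@B0, c@B1, e@B0, e@B2, f@B1}  OUT={a@B0, b@B1, c@B0, c@B1, e@B0, e@B2, f@B1}
  B4:  IN={a@B0, b@B1, c@B0, c@B1, e@B0, e@B2, f@B1}  OUT={a@B0, b@B1, c@B4, e@B0, e@B2, f@B1}
  B5:  IN={a@B0, b@B1, c@B4, e@B0, e@B2, f@B1}  OUT={a@B0, b@B5, c@B4, e@B5, f@B1}

Merge at B2: IN[B2] = OUT[B1] = {a@B0, b@B1, c@B1, e@B0, f@B1}
Applying B2's transfer function to that IN value gives OUT[B2] (row B2 above).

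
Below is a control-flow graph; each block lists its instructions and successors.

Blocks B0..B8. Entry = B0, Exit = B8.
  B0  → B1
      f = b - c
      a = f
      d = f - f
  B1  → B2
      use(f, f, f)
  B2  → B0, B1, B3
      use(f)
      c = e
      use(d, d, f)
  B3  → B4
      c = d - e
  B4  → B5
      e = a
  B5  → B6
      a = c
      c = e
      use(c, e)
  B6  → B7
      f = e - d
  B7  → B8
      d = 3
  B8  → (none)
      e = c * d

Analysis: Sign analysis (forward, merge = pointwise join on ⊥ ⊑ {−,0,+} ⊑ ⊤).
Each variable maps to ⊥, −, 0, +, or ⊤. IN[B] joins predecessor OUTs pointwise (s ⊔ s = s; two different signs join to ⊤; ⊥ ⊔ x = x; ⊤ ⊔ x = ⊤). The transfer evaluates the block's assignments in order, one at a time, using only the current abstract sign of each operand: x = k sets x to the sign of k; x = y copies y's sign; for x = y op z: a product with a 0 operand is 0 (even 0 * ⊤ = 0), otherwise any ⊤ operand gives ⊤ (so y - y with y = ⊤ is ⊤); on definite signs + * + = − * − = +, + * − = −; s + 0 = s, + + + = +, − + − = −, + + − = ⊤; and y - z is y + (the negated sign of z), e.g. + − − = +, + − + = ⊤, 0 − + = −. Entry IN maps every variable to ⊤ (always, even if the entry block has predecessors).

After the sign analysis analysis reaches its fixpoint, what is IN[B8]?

Fixpoint table:
  B0:   IN=(all ⊤)   OUT=(all ⊤)
  B1:   IN=(all ⊤)   OUT=(all ⊤)
  B2:   IN=(all ⊤)   OUT=(all ⊤)
  B3:   IN=(all ⊤)   OUT=(all ⊤)
  B4:   IN=(all ⊤)   OUT=(all ⊤)
  B5:   IN=(all ⊤)   OUT=(all ⊤)
  B6:   IN=(all ⊤)   OUT=(all ⊤)
  B7:   IN=(all ⊤)   OUT={d:+; rest ⊤}
  B8:   IN={d:+; rest ⊤}   OUT={d:+; rest ⊤}

Merge at B8: IN[B8] = OUT[B7] = {a: ⊤, b: ⊤, c: ⊤, d: +, e: ⊤, f: ⊤}

Answer: {a: ⊤, b: ⊤, c: ⊤, d: +, e: ⊤, f: ⊤}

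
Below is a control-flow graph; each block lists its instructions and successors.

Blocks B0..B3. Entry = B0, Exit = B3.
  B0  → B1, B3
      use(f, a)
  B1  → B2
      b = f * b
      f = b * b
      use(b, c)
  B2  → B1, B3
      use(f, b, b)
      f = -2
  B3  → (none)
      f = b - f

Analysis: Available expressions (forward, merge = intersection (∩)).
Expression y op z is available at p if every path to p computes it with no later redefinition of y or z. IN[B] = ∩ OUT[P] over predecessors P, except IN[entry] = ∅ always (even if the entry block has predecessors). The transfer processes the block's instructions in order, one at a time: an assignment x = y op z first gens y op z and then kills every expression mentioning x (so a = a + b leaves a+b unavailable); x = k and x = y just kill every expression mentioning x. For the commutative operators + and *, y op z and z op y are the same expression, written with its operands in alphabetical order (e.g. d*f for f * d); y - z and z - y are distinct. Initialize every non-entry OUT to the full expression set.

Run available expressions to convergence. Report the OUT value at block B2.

Answer: {b*b}

Derivation:
Converged values:
  B0:  IN={}  OUT={}
  B1:  IN={}  OUT={b*b}
  B2:  IN={b*b}  OUT={b*b}
  B3:  IN={}  OUT={}

Merge at B2: IN[B2] = OUT[B1] = {b*b}
Applying B2's transfer function to that IN value gives OUT[B2] (row B2 above).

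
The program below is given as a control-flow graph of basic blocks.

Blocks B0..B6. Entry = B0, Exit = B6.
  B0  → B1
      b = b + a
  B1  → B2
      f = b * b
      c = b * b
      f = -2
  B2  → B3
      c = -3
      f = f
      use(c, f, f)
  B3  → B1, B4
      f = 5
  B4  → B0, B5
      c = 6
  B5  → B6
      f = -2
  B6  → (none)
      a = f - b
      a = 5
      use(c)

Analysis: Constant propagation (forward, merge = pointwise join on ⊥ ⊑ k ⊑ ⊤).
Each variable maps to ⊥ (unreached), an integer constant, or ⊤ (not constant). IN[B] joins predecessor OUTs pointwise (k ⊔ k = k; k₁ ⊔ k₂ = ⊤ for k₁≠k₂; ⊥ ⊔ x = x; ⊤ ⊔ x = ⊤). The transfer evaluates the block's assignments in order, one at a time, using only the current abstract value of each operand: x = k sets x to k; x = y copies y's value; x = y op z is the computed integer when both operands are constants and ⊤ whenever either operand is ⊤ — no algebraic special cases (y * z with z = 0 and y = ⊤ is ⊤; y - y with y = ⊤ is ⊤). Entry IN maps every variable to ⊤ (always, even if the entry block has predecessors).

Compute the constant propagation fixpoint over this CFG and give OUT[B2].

Per-block solution:
  B0: | IN=(all ⊤) | OUT=(all ⊤)
  B1: | IN=(all ⊤) | OUT={f:-2; rest ⊤}
  B2: | IN={f:-2; rest ⊤} | OUT={c:-3, f:-2; rest ⊤}
  B3: | IN={c:-3, f:-2; rest ⊤} | OUT={c:-3, f:5; rest ⊤}
  B4: | IN={c:-3, f:5; rest ⊤} | OUT={c:6, f:5; rest ⊤}
  B5: | IN={c:6, f:5; rest ⊤} | OUT={c:6, f:-2; rest ⊤}
  B6: | IN={c:6, f:-2; rest ⊤} | OUT={a:5, c:6, f:-2; rest ⊤}

Merge at B2: IN[B2] = OUT[B1] = {a: ⊤, b: ⊤, c: ⊤, d: ⊤, e: ⊤, f: -2}
Applying B2's transfer function to that IN value gives OUT[B2] (row B2 above).

Answer: {a: ⊤, b: ⊤, c: -3, d: ⊤, e: ⊤, f: -2}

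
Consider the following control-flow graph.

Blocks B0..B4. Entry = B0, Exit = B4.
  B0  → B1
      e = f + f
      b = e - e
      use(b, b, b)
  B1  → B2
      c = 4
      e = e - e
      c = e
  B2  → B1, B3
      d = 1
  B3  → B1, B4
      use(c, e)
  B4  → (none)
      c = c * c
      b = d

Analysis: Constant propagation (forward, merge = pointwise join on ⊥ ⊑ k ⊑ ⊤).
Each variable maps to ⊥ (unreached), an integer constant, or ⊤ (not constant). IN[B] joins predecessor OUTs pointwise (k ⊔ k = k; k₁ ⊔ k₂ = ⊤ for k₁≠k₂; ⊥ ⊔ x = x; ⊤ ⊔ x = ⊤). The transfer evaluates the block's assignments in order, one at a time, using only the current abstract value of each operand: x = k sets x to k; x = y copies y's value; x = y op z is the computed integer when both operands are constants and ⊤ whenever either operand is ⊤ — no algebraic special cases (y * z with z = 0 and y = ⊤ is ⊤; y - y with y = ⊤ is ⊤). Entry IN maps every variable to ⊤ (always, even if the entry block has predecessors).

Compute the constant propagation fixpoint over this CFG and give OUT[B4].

Fixpoint table:
  B0:  IN=(all ⊤)  OUT=(all ⊤)
  B1:  IN=(all ⊤)  OUT=(all ⊤)
  B2:  IN=(all ⊤)  OUT={d:1; rest ⊤}
  B3:  IN={d:1; rest ⊤}  OUT={d:1; rest ⊤}
  B4:  IN={d:1; rest ⊤}  OUT={b:1, d:1; rest ⊤}

Merge at B4: IN[B4] = OUT[B3] = {a: ⊤, b: ⊤, c: ⊤, d: 1, e: ⊤, f: ⊤}
Applying B4's transfer function to that IN value gives OUT[B4] (row B4 above).

Answer: {a: ⊤, b: 1, c: ⊤, d: 1, e: ⊤, f: ⊤}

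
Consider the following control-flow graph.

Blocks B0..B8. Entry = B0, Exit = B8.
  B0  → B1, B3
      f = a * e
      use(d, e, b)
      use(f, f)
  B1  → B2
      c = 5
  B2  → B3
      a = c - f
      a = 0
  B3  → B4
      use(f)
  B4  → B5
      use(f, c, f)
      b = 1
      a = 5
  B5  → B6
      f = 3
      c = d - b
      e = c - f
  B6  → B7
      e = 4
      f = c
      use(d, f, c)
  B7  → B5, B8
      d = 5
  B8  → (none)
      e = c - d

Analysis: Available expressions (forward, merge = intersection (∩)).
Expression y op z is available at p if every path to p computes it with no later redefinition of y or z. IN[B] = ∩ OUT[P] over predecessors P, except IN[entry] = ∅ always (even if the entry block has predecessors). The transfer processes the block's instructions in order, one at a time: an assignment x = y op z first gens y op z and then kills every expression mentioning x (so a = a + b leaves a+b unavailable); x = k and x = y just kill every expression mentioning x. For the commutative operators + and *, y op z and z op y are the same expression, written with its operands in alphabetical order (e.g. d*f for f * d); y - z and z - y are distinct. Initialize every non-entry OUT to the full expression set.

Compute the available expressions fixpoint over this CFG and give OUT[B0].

Answer: {a*e}

Working:
Per-block solution:
  B0: | IN={} | OUT={a*e}
  B1: | IN={a*e} | OUT={a*e}
  B2: | IN={a*e} | OUT={c-f}
  B3: | IN={} | OUT={}
  B4: | IN={} | OUT={}
  B5: | IN={} | OUT={c-f, d-b}
  B6: | IN={c-f, d-b} | OUT={d-b}
  B7: | IN={d-b} | OUT={}
  B8: | IN={} | OUT={c-d}

B0 is the boundary node: IN[B0] = {}
Applying B0's transfer function to that IN value gives OUT[B0] (row B0 above).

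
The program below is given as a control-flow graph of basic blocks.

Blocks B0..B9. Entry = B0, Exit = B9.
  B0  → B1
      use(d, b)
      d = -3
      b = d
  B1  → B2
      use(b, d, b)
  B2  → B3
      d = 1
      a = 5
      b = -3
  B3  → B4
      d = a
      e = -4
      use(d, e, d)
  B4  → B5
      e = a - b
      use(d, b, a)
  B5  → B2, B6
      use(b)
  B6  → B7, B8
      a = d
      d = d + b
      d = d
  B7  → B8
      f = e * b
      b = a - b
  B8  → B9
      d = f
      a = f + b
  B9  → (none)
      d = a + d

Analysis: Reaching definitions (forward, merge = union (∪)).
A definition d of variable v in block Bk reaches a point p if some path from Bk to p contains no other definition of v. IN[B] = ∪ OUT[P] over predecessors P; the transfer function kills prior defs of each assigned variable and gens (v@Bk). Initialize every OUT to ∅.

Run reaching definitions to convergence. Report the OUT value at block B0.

Answer: {b@B0, d@B0}

Working:
Per-block solution:
  B0: | IN={} | OUT={b@B0, d@B0}
  B1: | IN={b@B0, d@B0} | OUT={b@B0, d@B0}
  B2: | IN={a@B2, b@B0, b@B2, d@B0, d@B3, e@B4} | OUT={a@B2, b@B2, d@B2, e@B4}
  B3: | IN={a@B2, b@B2, d@B2, e@B4} | OUT={a@B2, b@B2, d@B3, e@B3}
  B4: | IN={a@B2, b@B2, d@B3, e@B3} | OUT={a@B2, b@B2, d@B3, e@B4}
  B5: | IN={a@B2, b@B2, d@B3, e@B4} | OUT={a@B2, b@B2, d@B3, e@B4}
  B6: | IN={a@B2, b@B2, d@B3, e@B4} | OUT={a@B6, b@B2, d@B6, e@B4}
  B7: | IN={a@B6, b@B2, d@B6, e@B4} | OUT={a@B6, b@B7, d@B6, e@B4, f@B7}
  B8: | IN={a@B6, b@B2, b@B7, d@B6, e@B4, f@B7} | OUT={a@B8, b@B2, b@B7, d@B8, e@B4, f@B7}
  B9: | IN={a@B8, b@B2, b@B7, d@B8, e@B4, f@B7} | OUT={a@B8, b@B2, b@B7, d@B9, e@B4, f@B7}

B0 is the boundary node: IN[B0] = {}
Applying B0's transfer function to that IN value gives OUT[B0] (row B0 above).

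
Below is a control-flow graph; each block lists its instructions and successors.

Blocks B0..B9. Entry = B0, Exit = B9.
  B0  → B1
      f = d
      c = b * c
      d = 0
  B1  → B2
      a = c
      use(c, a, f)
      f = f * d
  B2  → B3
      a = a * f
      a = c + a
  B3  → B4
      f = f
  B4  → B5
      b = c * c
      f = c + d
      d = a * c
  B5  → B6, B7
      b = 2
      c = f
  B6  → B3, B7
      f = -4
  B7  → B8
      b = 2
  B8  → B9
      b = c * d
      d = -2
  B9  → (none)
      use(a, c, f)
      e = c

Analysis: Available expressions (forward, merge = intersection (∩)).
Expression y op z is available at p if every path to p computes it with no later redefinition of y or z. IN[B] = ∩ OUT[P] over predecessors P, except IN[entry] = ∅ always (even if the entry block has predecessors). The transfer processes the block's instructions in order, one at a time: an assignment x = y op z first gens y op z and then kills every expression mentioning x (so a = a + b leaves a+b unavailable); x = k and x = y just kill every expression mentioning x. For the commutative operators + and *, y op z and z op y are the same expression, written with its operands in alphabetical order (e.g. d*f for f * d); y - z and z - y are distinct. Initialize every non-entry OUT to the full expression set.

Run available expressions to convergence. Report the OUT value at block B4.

Per-block solution:
  B0: | IN={} | OUT={}
  B1: | IN={} | OUT={}
  B2: | IN={} | OUT={}
  B3: | IN={} | OUT={}
  B4: | IN={} | OUT={a*c, c*c}
  B5: | IN={a*c, c*c} | OUT={}
  B6: | IN={} | OUT={}
  B7: | IN={} | OUT={}
  B8: | IN={} | OUT={}
  B9: | IN={} | OUT={}

Merge at B4: IN[B4] = OUT[B3] = {}
Applying B4's transfer function to that IN value gives OUT[B4] (row B4 above).

Answer: {a*c, c*c}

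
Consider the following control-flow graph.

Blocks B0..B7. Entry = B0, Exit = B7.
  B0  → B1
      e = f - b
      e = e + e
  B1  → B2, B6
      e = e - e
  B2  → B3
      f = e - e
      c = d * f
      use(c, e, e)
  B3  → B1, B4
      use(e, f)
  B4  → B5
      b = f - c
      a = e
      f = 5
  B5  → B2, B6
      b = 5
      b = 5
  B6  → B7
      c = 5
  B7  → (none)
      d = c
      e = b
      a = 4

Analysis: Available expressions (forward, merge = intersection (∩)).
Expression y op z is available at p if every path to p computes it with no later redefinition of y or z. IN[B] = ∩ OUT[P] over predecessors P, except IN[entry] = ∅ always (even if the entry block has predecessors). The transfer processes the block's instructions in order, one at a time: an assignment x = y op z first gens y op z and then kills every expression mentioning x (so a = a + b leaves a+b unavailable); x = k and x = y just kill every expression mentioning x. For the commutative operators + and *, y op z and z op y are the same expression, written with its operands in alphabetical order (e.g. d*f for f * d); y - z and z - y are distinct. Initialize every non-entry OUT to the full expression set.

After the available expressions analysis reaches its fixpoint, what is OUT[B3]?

Answer: {d*f, e-e}

Trace:
Converged values:
  B0:   IN={}   OUT={f-b}
  B1:   IN={}   OUT={}
  B2:   IN={}   OUT={d*f, e-e}
  B3:   IN={d*f, e-e}   OUT={d*f, e-e}
  B4:   IN={d*f, e-e}   OUT={e-e}
  B5:   IN={e-e}   OUT={e-e}
  B6:   IN={}   OUT={}
  B7:   IN={}   OUT={}

Merge at B3: IN[B3] = OUT[B2] = {d*f, e-e}
Applying B3's transfer function to that IN value gives OUT[B3] (row B3 above).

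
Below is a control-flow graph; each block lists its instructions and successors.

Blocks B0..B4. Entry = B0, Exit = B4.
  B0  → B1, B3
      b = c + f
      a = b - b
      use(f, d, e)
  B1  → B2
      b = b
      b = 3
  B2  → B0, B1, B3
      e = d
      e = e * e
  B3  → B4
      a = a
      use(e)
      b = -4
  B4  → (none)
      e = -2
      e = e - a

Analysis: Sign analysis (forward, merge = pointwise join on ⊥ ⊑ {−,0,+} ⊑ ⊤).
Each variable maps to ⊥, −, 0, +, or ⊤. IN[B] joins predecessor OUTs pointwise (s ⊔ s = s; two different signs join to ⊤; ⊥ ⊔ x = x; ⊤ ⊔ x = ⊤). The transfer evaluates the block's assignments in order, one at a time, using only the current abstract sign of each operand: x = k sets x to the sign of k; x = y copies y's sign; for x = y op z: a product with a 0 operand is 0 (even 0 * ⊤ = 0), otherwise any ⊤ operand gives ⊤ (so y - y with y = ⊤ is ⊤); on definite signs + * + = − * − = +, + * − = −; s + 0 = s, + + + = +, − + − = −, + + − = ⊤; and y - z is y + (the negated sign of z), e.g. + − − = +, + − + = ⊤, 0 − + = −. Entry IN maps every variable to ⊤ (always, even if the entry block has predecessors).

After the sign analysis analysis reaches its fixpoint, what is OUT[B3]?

Per-block solution:
  B0: | IN=(all ⊤) | OUT=(all ⊤)
  B1: | IN=(all ⊤) | OUT={b:+; rest ⊤}
  B2: | IN={b:+; rest ⊤} | OUT={b:+; rest ⊤}
  B3: | IN=(all ⊤) | OUT={b:-; rest ⊤}
  B4: | IN={b:-; rest ⊤} | OUT={b:-; rest ⊤}

Merge at B3: IN[B3] = OUT[B0] ⊔ OUT[B2] = {a: ⊤, b: ⊤, c: ⊤, d: ⊤, e: ⊤, f: ⊤}
Applying B3's transfer function to that IN value gives OUT[B3] (row B3 above).

Answer: {a: ⊤, b: -, c: ⊤, d: ⊤, e: ⊤, f: ⊤}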